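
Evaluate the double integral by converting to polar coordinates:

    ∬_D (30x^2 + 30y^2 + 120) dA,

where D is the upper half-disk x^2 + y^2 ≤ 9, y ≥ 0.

The region D is 0 ≤ r ≤ 3, 0 ≤ θ ≤ π in polar coordinates, where x = r cos(θ), y = r sin(θ), and dA = r dr dθ.

Under the substitution, the integrand becomes 30r^2 + 120, so

    ∬_D (30x^2 + 30y^2 + 120) dA = ∫_{0}^{π} ∫_{0}^{3} (30r^2 + 120) · r dr dθ.

Inner integral (in r): ∫_{0}^{3} (30r^2 + 120) · r dr = 2295/2.

Outer integral (in θ): ∫_{0}^{π} (2295/2) dθ = 2295π/2.

Therefore ∬_D (30x^2 + 30y^2 + 120) dA = 2295π/2.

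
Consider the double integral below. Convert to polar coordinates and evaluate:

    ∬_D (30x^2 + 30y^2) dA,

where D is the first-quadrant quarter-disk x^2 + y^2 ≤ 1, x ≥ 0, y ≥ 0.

The region D is 0 ≤ r ≤ 1, 0 ≤ θ ≤ π/2 in polar coordinates, where x = r cos(θ), y = r sin(θ), and dA = r dr dθ.

Under the substitution, the integrand becomes 30r^2, so

    ∬_D (30x^2 + 30y^2) dA = ∫_{0}^{π/2} ∫_{0}^{1} (30r^2) · r dr dθ.

Inner integral (in r): ∫_{0}^{1} (30r^2) · r dr = 15/2.

Outer integral (in θ): ∫_{0}^{π/2} (15/2) dθ = 15π/4.

Therefore ∬_D (30x^2 + 30y^2) dA = 15π/4.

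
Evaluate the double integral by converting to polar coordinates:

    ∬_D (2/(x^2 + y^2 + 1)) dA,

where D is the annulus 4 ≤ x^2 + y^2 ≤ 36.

The region D is 2 ≤ r ≤ 6, 0 ≤ θ ≤ 2π in polar coordinates, where x = r cos(θ), y = r sin(θ), and dA = r dr dθ.

Under the substitution, the integrand becomes 2/(r^2 + 1), so

    ∬_D (2/(x^2 + y^2 + 1)) dA = ∫_{0}^{2π} ∫_{2}^{6} (2/(r^2 + 1)) · r dr dθ.

Inner integral (in r): ∫_{2}^{6} (2/(r^2 + 1)) · r dr = log(37/5).

Outer integral (in θ): ∫_{0}^{2π} (log(37/5)) dθ = log((37/5)^(2π)).

Therefore ∬_D (2/(x^2 + y^2 + 1)) dA = log((37/5)^(2π)).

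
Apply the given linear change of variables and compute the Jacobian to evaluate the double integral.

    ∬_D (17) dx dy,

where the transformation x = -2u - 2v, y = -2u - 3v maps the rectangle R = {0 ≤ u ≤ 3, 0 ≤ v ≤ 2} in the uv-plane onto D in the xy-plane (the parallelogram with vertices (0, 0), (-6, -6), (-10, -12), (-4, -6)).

Compute the Jacobian determinant of (x, y) with respect to (u, v):

    ∂(x,y)/∂(u,v) = | -2  -2 | = (-2)(-3) - (-2)(-2) = 2.
                   | -2  -3 |

Its absolute value is |J| = 2 (the area scaling factor).

Substituting x = -2u - 2v, y = -2u - 3v into the integrand,

    17 → 17,

so the integral becomes

    ∬_R (17) · |J| du dv = ∫_0^3 ∫_0^2 (34) dv du.

Inner (v): 68.
Outer (u): 204.

Therefore ∬_D (17) dx dy = 204.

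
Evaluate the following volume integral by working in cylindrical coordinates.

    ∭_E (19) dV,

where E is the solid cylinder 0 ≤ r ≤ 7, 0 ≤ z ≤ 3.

In cylindrical coordinates, x = r cos(θ), y = r sin(θ), z = z, and dV = r dr dθ dz.

The integrand becomes 19, so

    ∭_E (19) dV = ∫_{0}^{2π} ∫_{0}^{7} ∫_{0}^{3} (19) · r dz dr dθ.

Inner (z): 57r.
Middle (r from 0 to 7): 2793/2.
Outer (θ): 2793π.

Therefore the triple integral equals 2793π.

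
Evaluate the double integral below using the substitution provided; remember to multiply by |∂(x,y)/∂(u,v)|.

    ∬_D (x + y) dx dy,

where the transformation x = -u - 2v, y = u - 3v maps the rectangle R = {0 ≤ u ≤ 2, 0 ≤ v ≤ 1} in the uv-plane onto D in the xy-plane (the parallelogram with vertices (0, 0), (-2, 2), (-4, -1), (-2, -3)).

Compute the Jacobian determinant of (x, y) with respect to (u, v):

    ∂(x,y)/∂(u,v) = | -1  -2 | = (-1)(-3) - (-2)(1) = 5.
                   | 1  -3 |

Its absolute value is |J| = 5 (the area scaling factor).

Substituting x = -u - 2v, y = u - 3v into the integrand,

    x + y → -5v,

so the integral becomes

    ∬_R (-5v) · |J| du dv = ∫_0^2 ∫_0^1 (-25v) dv du.

Inner (v): -25/2.
Outer (u): -25.

Therefore ∬_D (x + y) dx dy = -25.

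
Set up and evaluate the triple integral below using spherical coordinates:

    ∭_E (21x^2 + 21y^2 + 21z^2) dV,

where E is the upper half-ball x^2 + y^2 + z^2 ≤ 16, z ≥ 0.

In spherical coordinates, x = ρ sin(φ) cos(θ), y = ρ sin(φ) sin(θ), z = ρ cos(φ), and dV = ρ^2 sin(φ) dρ dφ dθ.

The integrand becomes 21ρ^2, so

    ∭_E (21x^2 + 21y^2 + 21z^2) dV = ∫_{0}^{2π} ∫_{0}^{π/2} ∫_{0}^{4} (21ρ^2) · ρ^2 sin(φ) dρ dφ dθ.

Inner (ρ): 21504sin(φ)/5.
Middle (φ): 21504/5.
Outer (θ): 43008π/5.

Therefore the triple integral equals 43008π/5.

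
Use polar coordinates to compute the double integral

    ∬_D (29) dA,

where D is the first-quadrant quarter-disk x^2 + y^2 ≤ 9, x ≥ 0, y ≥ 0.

The region D is 0 ≤ r ≤ 3, 0 ≤ θ ≤ π/2 in polar coordinates, where x = r cos(θ), y = r sin(θ), and dA = r dr dθ.

Under the substitution, the integrand becomes 29, so

    ∬_D (29) dA = ∫_{0}^{π/2} ∫_{0}^{3} (29) · r dr dθ.

Inner integral (in r): ∫_{0}^{3} (29) · r dr = 261/2.

Outer integral (in θ): ∫_{0}^{π/2} (261/2) dθ = 261π/4.

Therefore ∬_D (29) dA = 261π/4.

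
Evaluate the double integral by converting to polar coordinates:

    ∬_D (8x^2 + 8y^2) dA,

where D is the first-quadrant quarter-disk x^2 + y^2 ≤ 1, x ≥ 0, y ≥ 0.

The region D is 0 ≤ r ≤ 1, 0 ≤ θ ≤ π/2 in polar coordinates, where x = r cos(θ), y = r sin(θ), and dA = r dr dθ.

Under the substitution, the integrand becomes 8r^2, so

    ∬_D (8x^2 + 8y^2) dA = ∫_{0}^{π/2} ∫_{0}^{1} (8r^2) · r dr dθ.

Inner integral (in r): ∫_{0}^{1} (8r^2) · r dr = 2.

Outer integral (in θ): ∫_{0}^{π/2} (2) dθ = π.

Therefore ∬_D (8x^2 + 8y^2) dA = π.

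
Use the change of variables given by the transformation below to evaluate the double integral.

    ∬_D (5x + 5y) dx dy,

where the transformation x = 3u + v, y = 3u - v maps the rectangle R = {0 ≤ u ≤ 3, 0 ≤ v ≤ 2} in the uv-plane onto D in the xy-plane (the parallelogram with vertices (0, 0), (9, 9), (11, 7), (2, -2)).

Compute the Jacobian determinant of (x, y) with respect to (u, v):

    ∂(x,y)/∂(u,v) = | 3  1 | = (3)(-1) - (1)(3) = -6.
                   | 3  -1 |

Its absolute value is |J| = 6 (the area scaling factor).

Substituting x = 3u + v, y = 3u - v into the integrand,

    5x + 5y → 30u,

so the integral becomes

    ∬_R (30u) · |J| du dv = ∫_0^3 ∫_0^2 (180u) dv du.

Inner (v): 360u.
Outer (u): 1620.

Therefore ∬_D (5x + 5y) dx dy = 1620.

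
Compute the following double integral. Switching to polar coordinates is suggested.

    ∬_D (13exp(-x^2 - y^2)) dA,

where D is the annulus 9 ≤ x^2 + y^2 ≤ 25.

The region D is 3 ≤ r ≤ 5, 0 ≤ θ ≤ 2π in polar coordinates, where x = r cos(θ), y = r sin(θ), and dA = r dr dθ.

Under the substitution, the integrand becomes 13exp(-r^2), so

    ∬_D (13exp(-x^2 - y^2)) dA = ∫_{0}^{2π} ∫_{3}^{5} (13exp(-r^2)) · r dr dθ.

Inner integral (in r): ∫_{3}^{5} (13exp(-r^2)) · r dr = -(13 - 13exp(16))exp(-25)/2.

Outer integral (in θ): ∫_{0}^{2π} (-(13 - 13exp(16))exp(-25)/2) dθ = -13π (1 - exp(16))exp(-25).

Therefore ∬_D (13exp(-x^2 - y^2)) dA = -13π (1 - exp(16))exp(-25).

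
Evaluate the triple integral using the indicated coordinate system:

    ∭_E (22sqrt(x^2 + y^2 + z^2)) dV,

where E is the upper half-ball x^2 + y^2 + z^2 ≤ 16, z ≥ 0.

In spherical coordinates, x = ρ sin(φ) cos(θ), y = ρ sin(φ) sin(θ), z = ρ cos(φ), and dV = ρ^2 sin(φ) dρ dφ dθ.

The integrand becomes 22ρ, so

    ∭_E (22sqrt(x^2 + y^2 + z^2)) dV = ∫_{0}^{2π} ∫_{0}^{π/2} ∫_{0}^{4} (22ρ) · ρ^2 sin(φ) dρ dφ dθ.

Inner (ρ): 1408sin(φ).
Middle (φ): 1408.
Outer (θ): 2816π.

Therefore the triple integral equals 2816π.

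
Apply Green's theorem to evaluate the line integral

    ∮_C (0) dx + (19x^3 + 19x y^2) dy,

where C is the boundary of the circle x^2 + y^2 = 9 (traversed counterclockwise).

Green's theorem converts the closed line integral into a double integral over the enclosed region D:

    ∮_C P dx + Q dy = ∬_D (∂Q/∂x - ∂P/∂y) dA.

Here P = 0, Q = 19x^3 + 19x y^2, so

    ∂Q/∂x = 57x^2 + 19y^2,    ∂P/∂y = 0,
    ∂Q/∂x - ∂P/∂y = 57x^2 + 19y^2.

D is the region x^2 + y^2 ≤ 9. Evaluating the double integral:

In polar coordinates (x = r cos θ, y = r sin θ, dA = r dr dθ) the integrand becomes 19r^2(cos(2θ) + 2), so

    ∬_D (57x^2 + 19y^2) dA = ∫_0^{2π} ∫_0^{3} (19r^2(cos(2θ) + 2)) · r dr dθ.

Inner (r from 0 to 3): 1539cos(2θ)/4 + 1539/2.
Outer (θ from 0 to 2π): 1539π.

Therefore ∮_C P dx + Q dy = 1539π.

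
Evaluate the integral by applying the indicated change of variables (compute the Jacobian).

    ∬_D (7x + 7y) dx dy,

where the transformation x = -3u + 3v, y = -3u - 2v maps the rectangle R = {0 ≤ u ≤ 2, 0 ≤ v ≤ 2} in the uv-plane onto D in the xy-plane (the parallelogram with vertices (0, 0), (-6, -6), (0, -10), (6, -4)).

Compute the Jacobian determinant of (x, y) with respect to (u, v):

    ∂(x,y)/∂(u,v) = | -3  3 | = (-3)(-2) - (3)(-3) = 15.
                   | -3  -2 |

Its absolute value is |J| = 15 (the area scaling factor).

Substituting x = -3u + 3v, y = -3u - 2v into the integrand,

    7x + 7y → -42u + 7v,

so the integral becomes

    ∬_R (-42u + 7v) · |J| du dv = ∫_0^2 ∫_0^2 (-630u + 105v) dv du.

Inner (v): 210 - 1260u.
Outer (u): -2100.

Therefore ∬_D (7x + 7y) dx dy = -2100.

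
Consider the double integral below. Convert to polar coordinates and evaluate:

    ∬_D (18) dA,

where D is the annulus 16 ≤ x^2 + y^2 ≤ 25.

The region D is 4 ≤ r ≤ 5, 0 ≤ θ ≤ 2π in polar coordinates, where x = r cos(θ), y = r sin(θ), and dA = r dr dθ.

Under the substitution, the integrand becomes 18, so

    ∬_D (18) dA = ∫_{0}^{2π} ∫_{4}^{5} (18) · r dr dθ.

Inner integral (in r): ∫_{4}^{5} (18) · r dr = 81.

Outer integral (in θ): ∫_{0}^{2π} (81) dθ = 162π.

Therefore ∬_D (18) dA = 162π.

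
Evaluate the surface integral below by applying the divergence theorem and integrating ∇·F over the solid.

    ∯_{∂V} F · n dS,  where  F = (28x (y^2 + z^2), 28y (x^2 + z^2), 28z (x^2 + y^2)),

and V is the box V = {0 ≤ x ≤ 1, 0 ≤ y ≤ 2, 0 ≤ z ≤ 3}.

By the divergence theorem,

    ∯_{∂V} F · n dS = ∭_V (∇ · F) dV.

Compute the divergence:
    ∇ · F = ∂F_x/∂x + ∂F_y/∂y + ∂F_z/∂z = 28y^2 + 28z^2 + 28x^2 + 28z^2 + 28x^2 + 28y^2 = 56x^2 + 56y^2 + 56z^2.

V is a rectangular box, so dV = dx dy dz with 0 ≤ x ≤ 1, 0 ≤ y ≤ 2, 0 ≤ z ≤ 3.

Integrate (56x^2 + 56y^2 + 56z^2) over V as an iterated integral:

    ∭_V (∇·F) dV = ∫_0^{1} ∫_0^{2} ∫_0^{3} (56x^2 + 56y^2 + 56z^2) dz dy dx.

Inner (z from 0 to 3): 168x^2 + 168y^2 + 504.
Middle (y from 0 to 2): 336x^2 + 1456.
Outer (x from 0 to 1): 1568.

Therefore ∯_{∂V} F · n dS = 1568.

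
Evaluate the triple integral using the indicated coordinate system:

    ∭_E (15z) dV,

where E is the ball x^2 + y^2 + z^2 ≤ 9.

In spherical coordinates, x = ρ sin(φ) cos(θ), y = ρ sin(φ) sin(θ), z = ρ cos(φ), and dV = ρ^2 sin(φ) dρ dφ dθ.

The integrand becomes 15ρ cos(φ), so

    ∭_E (15z) dV = ∫_{0}^{2π} ∫_{0}^{π} ∫_{0}^{3} (15ρ cos(φ)) · ρ^2 sin(φ) dρ dφ dθ.

Inner (ρ): 1215sin(2φ)/8.
Middle (φ): 0.
Outer (θ): 0.

Therefore the triple integral equals 0.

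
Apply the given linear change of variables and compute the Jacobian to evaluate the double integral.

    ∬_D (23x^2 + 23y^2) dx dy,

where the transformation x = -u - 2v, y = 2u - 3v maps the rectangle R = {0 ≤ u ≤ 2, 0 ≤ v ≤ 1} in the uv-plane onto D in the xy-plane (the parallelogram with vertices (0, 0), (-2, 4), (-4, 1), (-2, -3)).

Compute the Jacobian determinant of (x, y) with respect to (u, v):

    ∂(x,y)/∂(u,v) = | -1  -2 | = (-1)(-3) - (-2)(2) = 7.
                   | 2  -3 |

Its absolute value is |J| = 7 (the area scaling factor).

Substituting x = -u - 2v, y = 2u - 3v into the integrand,

    23x^2 + 23y^2 → 115u^2 - 184u v + 299v^2,

so the integral becomes

    ∬_R (115u^2 - 184u v + 299v^2) · |J| du dv = ∫_0^2 ∫_0^1 (805u^2 - 1288u v + 2093v^2) dv du.

Inner (v): 805u^2 - 644u + 2093/3.
Outer (u): 2254.

Therefore ∬_D (23x^2 + 23y^2) dx dy = 2254.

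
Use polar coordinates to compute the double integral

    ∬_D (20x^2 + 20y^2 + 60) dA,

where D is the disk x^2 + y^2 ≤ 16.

The region D is 0 ≤ r ≤ 4, 0 ≤ θ ≤ 2π in polar coordinates, where x = r cos(θ), y = r sin(θ), and dA = r dr dθ.

Under the substitution, the integrand becomes 20r^2 + 60, so

    ∬_D (20x^2 + 20y^2 + 60) dA = ∫_{0}^{2π} ∫_{0}^{4} (20r^2 + 60) · r dr dθ.

Inner integral (in r): ∫_{0}^{4} (20r^2 + 60) · r dr = 1760.

Outer integral (in θ): ∫_{0}^{2π} (1760) dθ = 3520π.

Therefore ∬_D (20x^2 + 20y^2 + 60) dA = 3520π.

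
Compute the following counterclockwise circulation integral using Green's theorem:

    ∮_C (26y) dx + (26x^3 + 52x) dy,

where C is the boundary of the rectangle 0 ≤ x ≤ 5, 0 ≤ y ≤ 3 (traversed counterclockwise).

Green's theorem converts the closed line integral into a double integral over the enclosed region D:

    ∮_C P dx + Q dy = ∬_D (∂Q/∂x - ∂P/∂y) dA.

Here P = 26y, Q = 26x^3 + 52x, so

    ∂Q/∂x = 78x^2 + 52,    ∂P/∂y = 26,
    ∂Q/∂x - ∂P/∂y = 78x^2 + 26.

D is the region 0 ≤ x ≤ 5, 0 ≤ y ≤ 3. Evaluating the double integral:

    ∬_D (78x^2 + 26) dA = ∫_0^{5} ∫_0^{3} (78x^2 + 26) dy dx.

Inner (y from 0 to 3): 234x^2 + 78.
Outer (x from 0 to 5): 10140.

Therefore ∮_C P dx + Q dy = 10140.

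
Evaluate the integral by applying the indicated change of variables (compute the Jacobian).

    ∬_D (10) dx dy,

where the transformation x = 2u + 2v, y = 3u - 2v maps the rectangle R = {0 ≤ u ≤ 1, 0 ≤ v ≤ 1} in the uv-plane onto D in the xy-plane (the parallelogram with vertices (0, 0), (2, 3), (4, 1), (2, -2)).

Compute the Jacobian determinant of (x, y) with respect to (u, v):

    ∂(x,y)/∂(u,v) = | 2  2 | = (2)(-2) - (2)(3) = -10.
                   | 3  -2 |

Its absolute value is |J| = 10 (the area scaling factor).

Substituting x = 2u + 2v, y = 3u - 2v into the integrand,

    10 → 10,

so the integral becomes

    ∬_R (10) · |J| du dv = ∫_0^1 ∫_0^1 (100) dv du.

Inner (v): 100.
Outer (u): 100.

Therefore ∬_D (10) dx dy = 100.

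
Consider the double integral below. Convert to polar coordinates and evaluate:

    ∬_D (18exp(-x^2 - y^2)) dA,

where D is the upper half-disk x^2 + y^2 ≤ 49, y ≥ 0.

The region D is 0 ≤ r ≤ 7, 0 ≤ θ ≤ π in polar coordinates, where x = r cos(θ), y = r sin(θ), and dA = r dr dθ.

Under the substitution, the integrand becomes 18exp(-r^2), so

    ∬_D (18exp(-x^2 - y^2)) dA = ∫_{0}^{π} ∫_{0}^{7} (18exp(-r^2)) · r dr dθ.

Inner integral (in r): ∫_{0}^{7} (18exp(-r^2)) · r dr = 9 - 9exp(-49).

Outer integral (in θ): ∫_{0}^{π} (9 - 9exp(-49)) dθ = -9π exp(-49) + 9π.

Therefore ∬_D (18exp(-x^2 - y^2)) dA = -9π exp(-49) + 9π.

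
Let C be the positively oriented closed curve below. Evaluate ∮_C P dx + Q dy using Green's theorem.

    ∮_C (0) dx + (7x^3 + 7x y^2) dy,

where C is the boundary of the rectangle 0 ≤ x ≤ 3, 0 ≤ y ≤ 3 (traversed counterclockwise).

Green's theorem converts the closed line integral into a double integral over the enclosed region D:

    ∮_C P dx + Q dy = ∬_D (∂Q/∂x - ∂P/∂y) dA.

Here P = 0, Q = 7x^3 + 7x y^2, so

    ∂Q/∂x = 21x^2 + 7y^2,    ∂P/∂y = 0,
    ∂Q/∂x - ∂P/∂y = 21x^2 + 7y^2.

D is the region 0 ≤ x ≤ 3, 0 ≤ y ≤ 3. Evaluating the double integral:

    ∬_D (21x^2 + 7y^2) dA = ∫_0^{3} ∫_0^{3} (21x^2 + 7y^2) dy dx.

Inner (y from 0 to 3): 63x^2 + 63.
Outer (x from 0 to 3): 756.

Therefore ∮_C P dx + Q dy = 756.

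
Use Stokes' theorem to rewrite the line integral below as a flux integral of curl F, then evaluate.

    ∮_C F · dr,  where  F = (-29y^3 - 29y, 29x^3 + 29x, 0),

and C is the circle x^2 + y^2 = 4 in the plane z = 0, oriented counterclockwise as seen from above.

Let S be the flat disk x^2 + y^2 ≤ 4 in the plane z = 0, with upward unit normal n̂ = ẑ. By Stokes' theorem,

    ∮_C F · dr = ∬_S (∇ × F) · n̂ dS = ∬_D (curl F)_z dA,

where D is the disk x^2 + y^2 ≤ 4.

Compute the curl of F = (-29y^3 - 29y, 29x^3 + 29x, 0):
    (∇ × F)_x = ∂F_z/∂y - ∂F_y/∂z = 0,
    (∇ × F)_y = ∂F_x/∂z - ∂F_z/∂x = 0,
    (∇ × F)_z = ∂F_y/∂x - ∂F_x/∂y = 87x^2 + 87y^2 + 58.

On z = 0, (curl F)_z = 87x^2 + 87y^2 + 58.

Convert to polar (x = r cos θ, y = r sin θ, dA = r dr dθ); the integrand becomes 87r^2 + 58, so

    ∬_D (curl F)_z dA = ∫_0^{2π} ∫_0^{2} (87r^2 + 58) · r dr dθ.

Inner (r from 0 to 2): 464.
Outer (θ from 0 to 2π): 928π.

Therefore ∮_C F · dr = 928π.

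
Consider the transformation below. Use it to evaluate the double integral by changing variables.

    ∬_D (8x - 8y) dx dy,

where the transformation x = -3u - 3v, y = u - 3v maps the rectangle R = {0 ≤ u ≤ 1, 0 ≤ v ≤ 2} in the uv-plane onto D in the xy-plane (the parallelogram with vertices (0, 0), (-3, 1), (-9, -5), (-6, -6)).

Compute the Jacobian determinant of (x, y) with respect to (u, v):

    ∂(x,y)/∂(u,v) = | -3  -3 | = (-3)(-3) - (-3)(1) = 12.
                   | 1  -3 |

Its absolute value is |J| = 12 (the area scaling factor).

Substituting x = -3u - 3v, y = u - 3v into the integrand,

    8x - 8y → -32u,

so the integral becomes

    ∬_R (-32u) · |J| du dv = ∫_0^1 ∫_0^2 (-384u) dv du.

Inner (v): -768u.
Outer (u): -384.

Therefore ∬_D (8x - 8y) dx dy = -384.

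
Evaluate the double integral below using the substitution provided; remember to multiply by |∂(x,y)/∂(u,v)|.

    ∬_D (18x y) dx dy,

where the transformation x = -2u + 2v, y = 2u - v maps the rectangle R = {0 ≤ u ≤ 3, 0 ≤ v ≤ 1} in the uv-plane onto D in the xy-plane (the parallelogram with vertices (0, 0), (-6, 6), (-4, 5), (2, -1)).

Compute the Jacobian determinant of (x, y) with respect to (u, v):

    ∂(x,y)/∂(u,v) = | -2  2 | = (-2)(-1) - (2)(2) = -2.
                   | 2  -1 |

Its absolute value is |J| = 2 (the area scaling factor).

Substituting x = -2u + 2v, y = 2u - v into the integrand,

    18x y → -72u^2 + 108u v - 36v^2,

so the integral becomes

    ∬_R (-72u^2 + 108u v - 36v^2) · |J| du dv = ∫_0^3 ∫_0^1 (-144u^2 + 216u v - 72v^2) dv du.

Inner (v): -144u^2 + 108u - 24.
Outer (u): -882.

Therefore ∬_D (18x y) dx dy = -882.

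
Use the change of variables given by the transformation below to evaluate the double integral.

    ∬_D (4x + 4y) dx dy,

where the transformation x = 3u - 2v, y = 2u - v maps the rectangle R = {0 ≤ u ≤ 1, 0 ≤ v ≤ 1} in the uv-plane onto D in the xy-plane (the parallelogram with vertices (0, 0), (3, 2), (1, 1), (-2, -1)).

Compute the Jacobian determinant of (x, y) with respect to (u, v):

    ∂(x,y)/∂(u,v) = | 3  -2 | = (3)(-1) - (-2)(2) = 1.
                   | 2  -1 |

Its absolute value is |J| = 1 (the area scaling factor).

Substituting x = 3u - 2v, y = 2u - v into the integrand,

    4x + 4y → 20u - 12v,

so the integral becomes

    ∬_R (20u - 12v) · |J| du dv = ∫_0^1 ∫_0^1 (20u - 12v) dv du.

Inner (v): 20u - 6.
Outer (u): 4.

Therefore ∬_D (4x + 4y) dx dy = 4.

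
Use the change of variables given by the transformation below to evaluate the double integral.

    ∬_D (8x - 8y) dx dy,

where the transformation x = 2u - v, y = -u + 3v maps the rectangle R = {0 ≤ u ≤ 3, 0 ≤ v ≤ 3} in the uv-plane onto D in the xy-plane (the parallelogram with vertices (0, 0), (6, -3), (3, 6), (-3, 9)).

Compute the Jacobian determinant of (x, y) with respect to (u, v):

    ∂(x,y)/∂(u,v) = | 2  -1 | = (2)(3) - (-1)(-1) = 5.
                   | -1  3 |

Its absolute value is |J| = 5 (the area scaling factor).

Substituting x = 2u - v, y = -u + 3v into the integrand,

    8x - 8y → 24u - 32v,

so the integral becomes

    ∬_R (24u - 32v) · |J| du dv = ∫_0^3 ∫_0^3 (120u - 160v) dv du.

Inner (v): 360u - 720.
Outer (u): -540.

Therefore ∬_D (8x - 8y) dx dy = -540.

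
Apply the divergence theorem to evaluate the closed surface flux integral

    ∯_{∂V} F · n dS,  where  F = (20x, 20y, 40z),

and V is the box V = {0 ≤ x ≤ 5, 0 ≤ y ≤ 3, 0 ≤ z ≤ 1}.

By the divergence theorem,

    ∯_{∂V} F · n dS = ∭_V (∇ · F) dV.

Compute the divergence:
    ∇ · F = ∂F_x/∂x + ∂F_y/∂y + ∂F_z/∂z = 20 + 20 + 40 = 80.

V is a rectangular box, so dV = dx dy dz with 0 ≤ x ≤ 5, 0 ≤ y ≤ 3, 0 ≤ z ≤ 1.

Integrate (80) over V as an iterated integral:

    ∭_V (∇·F) dV = ∫_0^{5} ∫_0^{3} ∫_0^{1} (80) dz dy dx.

Inner (z from 0 to 1): 80.
Middle (y from 0 to 3): 240.
Outer (x from 0 to 5): 1200.

Therefore ∯_{∂V} F · n dS = 1200.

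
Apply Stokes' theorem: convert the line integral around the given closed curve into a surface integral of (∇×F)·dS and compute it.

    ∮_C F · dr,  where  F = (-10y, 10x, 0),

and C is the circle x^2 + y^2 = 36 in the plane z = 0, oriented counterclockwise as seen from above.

Let S be the flat disk x^2 + y^2 ≤ 36 in the plane z = 0, with upward unit normal n̂ = ẑ. By Stokes' theorem,

    ∮_C F · dr = ∬_S (∇ × F) · n̂ dS = ∬_D (curl F)_z dA,

where D is the disk x^2 + y^2 ≤ 36.

Compute the curl of F = (-10y, 10x, 0):
    (∇ × F)_x = ∂F_z/∂y - ∂F_y/∂z = 0,
    (∇ × F)_y = ∂F_x/∂z - ∂F_z/∂x = 0,
    (∇ × F)_z = ∂F_y/∂x - ∂F_x/∂y = 20.

On z = 0, (curl F)_z = 20.

Convert to polar (x = r cos θ, y = r sin θ, dA = r dr dθ); the integrand becomes 20, so

    ∬_D (curl F)_z dA = ∫_0^{2π} ∫_0^{6} (20) · r dr dθ.

Inner (r from 0 to 6): 360.
Outer (θ from 0 to 2π): 720π.

Therefore ∮_C F · dr = 720π.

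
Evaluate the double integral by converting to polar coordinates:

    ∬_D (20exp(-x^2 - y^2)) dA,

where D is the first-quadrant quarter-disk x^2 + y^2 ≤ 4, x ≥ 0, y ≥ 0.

The region D is 0 ≤ r ≤ 2, 0 ≤ θ ≤ π/2 in polar coordinates, where x = r cos(θ), y = r sin(θ), and dA = r dr dθ.

Under the substitution, the integrand becomes 20exp(-r^2), so

    ∬_D (20exp(-x^2 - y^2)) dA = ∫_{0}^{π/2} ∫_{0}^{2} (20exp(-r^2)) · r dr dθ.

Inner integral (in r): ∫_{0}^{2} (20exp(-r^2)) · r dr = 10 - 10exp(-4).

Outer integral (in θ): ∫_{0}^{π/2} (10 - 10exp(-4)) dθ = -5π exp(-4) + 5π.

Therefore ∬_D (20exp(-x^2 - y^2)) dA = -5π exp(-4) + 5π.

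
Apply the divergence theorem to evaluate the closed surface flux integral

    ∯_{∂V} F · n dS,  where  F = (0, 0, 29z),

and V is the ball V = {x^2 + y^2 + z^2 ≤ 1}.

By the divergence theorem,

    ∯_{∂V} F · n dS = ∭_V (∇ · F) dV.

Compute the divergence:
    ∇ · F = ∂F_x/∂x + ∂F_y/∂y + ∂F_z/∂z = 0 + 0 + 29 = 29.

In spherical coordinates, x = ρ sin(φ) cos(θ), y = ρ sin(φ) sin(θ), z = ρ cos(φ), dV = ρ^2 sin(φ) dρ dφ dθ, with 0 ≤ ρ ≤ 1, 0 ≤ φ ≤ π, 0 ≤ θ ≤ 2π.

The integrand, after substitution and multiplying by the volume element, becomes (29) · ρ^2 sin(φ), so

    ∭_V (∇·F) dV = ∫_0^{2π} ∫_0^{π} ∫_0^{1} (29) · ρ^2 sin(φ) dρ dφ dθ.

Inner (ρ from 0 to 1): 29sin(φ)/3.
Middle (φ from 0 to π): 58/3.
Outer (θ from 0 to 2π): 116π/3.

Therefore ∯_{∂V} F · n dS = 116π/3.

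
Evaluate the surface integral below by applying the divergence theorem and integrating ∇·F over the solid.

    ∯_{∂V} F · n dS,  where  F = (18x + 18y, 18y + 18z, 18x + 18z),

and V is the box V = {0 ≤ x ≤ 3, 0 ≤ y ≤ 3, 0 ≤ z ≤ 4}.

By the divergence theorem,

    ∯_{∂V} F · n dS = ∭_V (∇ · F) dV.

Compute the divergence:
    ∇ · F = ∂F_x/∂x + ∂F_y/∂y + ∂F_z/∂z = 18 + 18 + 18 = 54.

V is a rectangular box, so dV = dx dy dz with 0 ≤ x ≤ 3, 0 ≤ y ≤ 3, 0 ≤ z ≤ 4.

Integrate (54) over V as an iterated integral:

    ∭_V (∇·F) dV = ∫_0^{3} ∫_0^{3} ∫_0^{4} (54) dz dy dx.

Inner (z from 0 to 4): 216.
Middle (y from 0 to 3): 648.
Outer (x from 0 to 3): 1944.

Therefore ∯_{∂V} F · n dS = 1944.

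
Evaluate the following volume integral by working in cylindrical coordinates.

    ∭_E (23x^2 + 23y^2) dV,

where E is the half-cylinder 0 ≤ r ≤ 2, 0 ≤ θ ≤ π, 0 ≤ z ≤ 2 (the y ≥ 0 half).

In cylindrical coordinates, x = r cos(θ), y = r sin(θ), z = z, and dV = r dr dθ dz.

The integrand becomes 23r^2, so

    ∭_E (23x^2 + 23y^2) dV = ∫_{0}^{π} ∫_{0}^{2} ∫_{0}^{2} (23r^2) · r dz dr dθ.

Inner (z): 46r^3.
Middle (r from 0 to 2): 184.
Outer (θ): 184π.

Therefore the triple integral equals 184π.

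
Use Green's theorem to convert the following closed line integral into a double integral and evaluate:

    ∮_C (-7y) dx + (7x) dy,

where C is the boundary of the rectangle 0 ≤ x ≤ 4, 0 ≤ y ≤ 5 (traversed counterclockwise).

Green's theorem converts the closed line integral into a double integral over the enclosed region D:

    ∮_C P dx + Q dy = ∬_D (∂Q/∂x - ∂P/∂y) dA.

Here P = -7y, Q = 7x, so

    ∂Q/∂x = 7,    ∂P/∂y = -7,
    ∂Q/∂x - ∂P/∂y = 14.

D is the region 0 ≤ x ≤ 4, 0 ≤ y ≤ 5. Evaluating the double integral:

    ∬_D (14) dA = ∫_0^{4} ∫_0^{5} (14) dy dx.

Inner (y from 0 to 5): 70.
Outer (x from 0 to 4): 280.

Therefore ∮_C P dx + Q dy = 280.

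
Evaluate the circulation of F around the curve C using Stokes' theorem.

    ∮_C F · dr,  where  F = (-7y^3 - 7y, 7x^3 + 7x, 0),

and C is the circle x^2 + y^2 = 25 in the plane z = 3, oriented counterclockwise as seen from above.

Let S be the flat disk x^2 + y^2 ≤ 25 in the plane z = 3, with upward unit normal n̂ = ẑ. By Stokes' theorem,

    ∮_C F · dr = ∬_S (∇ × F) · n̂ dS = ∬_D (curl F)_z dA,

where D is the disk x^2 + y^2 ≤ 25.

Compute the curl of F = (-7y^3 - 7y, 7x^3 + 7x, 0):
    (∇ × F)_x = ∂F_z/∂y - ∂F_y/∂z = 0,
    (∇ × F)_y = ∂F_x/∂z - ∂F_z/∂x = 0,
    (∇ × F)_z = ∂F_y/∂x - ∂F_x/∂y = 21x^2 + 21y^2 + 14.

On z = 3, (curl F)_z = 21x^2 + 21y^2 + 14.

Convert to polar (x = r cos θ, y = r sin θ, dA = r dr dθ); the integrand becomes 21r^2 + 14, so

    ∬_D (curl F)_z dA = ∫_0^{2π} ∫_0^{5} (21r^2 + 14) · r dr dθ.

Inner (r from 0 to 5): 13825/4.
Outer (θ from 0 to 2π): 13825π/2.

Therefore ∮_C F · dr = 13825π/2.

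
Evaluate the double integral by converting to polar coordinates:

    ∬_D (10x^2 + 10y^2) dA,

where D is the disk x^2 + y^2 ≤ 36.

The region D is 0 ≤ r ≤ 6, 0 ≤ θ ≤ 2π in polar coordinates, where x = r cos(θ), y = r sin(θ), and dA = r dr dθ.

Under the substitution, the integrand becomes 10r^2, so

    ∬_D (10x^2 + 10y^2) dA = ∫_{0}^{2π} ∫_{0}^{6} (10r^2) · r dr dθ.

Inner integral (in r): ∫_{0}^{6} (10r^2) · r dr = 3240.

Outer integral (in θ): ∫_{0}^{2π} (3240) dθ = 6480π.

Therefore ∬_D (10x^2 + 10y^2) dA = 6480π.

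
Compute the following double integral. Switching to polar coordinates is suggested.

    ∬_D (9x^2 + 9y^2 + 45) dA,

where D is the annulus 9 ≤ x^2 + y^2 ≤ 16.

The region D is 3 ≤ r ≤ 4, 0 ≤ θ ≤ 2π in polar coordinates, where x = r cos(θ), y = r sin(θ), and dA = r dr dθ.

Under the substitution, the integrand becomes 9r^2 + 45, so

    ∬_D (9x^2 + 9y^2 + 45) dA = ∫_{0}^{2π} ∫_{3}^{4} (9r^2 + 45) · r dr dθ.

Inner integral (in r): ∫_{3}^{4} (9r^2 + 45) · r dr = 2205/4.

Outer integral (in θ): ∫_{0}^{2π} (2205/4) dθ = 2205π/2.

Therefore ∬_D (9x^2 + 9y^2 + 45) dA = 2205π/2.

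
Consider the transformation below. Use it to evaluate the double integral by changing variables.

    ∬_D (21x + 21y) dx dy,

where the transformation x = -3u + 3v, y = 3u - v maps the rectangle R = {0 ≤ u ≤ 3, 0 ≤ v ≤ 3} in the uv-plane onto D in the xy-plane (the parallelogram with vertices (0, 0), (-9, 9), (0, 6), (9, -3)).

Compute the Jacobian determinant of (x, y) with respect to (u, v):

    ∂(x,y)/∂(u,v) = | -3  3 | = (-3)(-1) - (3)(3) = -6.
                   | 3  -1 |

Its absolute value is |J| = 6 (the area scaling factor).

Substituting x = -3u + 3v, y = 3u - v into the integrand,

    21x + 21y → 42v,

so the integral becomes

    ∬_R (42v) · |J| du dv = ∫_0^3 ∫_0^3 (252v) dv du.

Inner (v): 1134.
Outer (u): 3402.

Therefore ∬_D (21x + 21y) dx dy = 3402.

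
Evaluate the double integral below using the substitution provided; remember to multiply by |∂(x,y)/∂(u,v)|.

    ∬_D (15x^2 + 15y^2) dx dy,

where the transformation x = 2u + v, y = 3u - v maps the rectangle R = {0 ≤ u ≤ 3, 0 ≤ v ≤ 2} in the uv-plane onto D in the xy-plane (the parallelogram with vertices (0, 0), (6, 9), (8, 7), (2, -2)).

Compute the Jacobian determinant of (x, y) with respect to (u, v):

    ∂(x,y)/∂(u,v) = | 2  1 | = (2)(-1) - (1)(3) = -5.
                   | 3  -1 |

Its absolute value is |J| = 5 (the area scaling factor).

Substituting x = 2u + v, y = 3u - v into the integrand,

    15x^2 + 15y^2 → 195u^2 - 30u v + 30v^2,

so the integral becomes

    ∬_R (195u^2 - 30u v + 30v^2) · |J| du dv = ∫_0^3 ∫_0^2 (975u^2 - 150u v + 150v^2) dv du.

Inner (v): 1950u^2 - 300u + 400.
Outer (u): 17400.

Therefore ∬_D (15x^2 + 15y^2) dx dy = 17400.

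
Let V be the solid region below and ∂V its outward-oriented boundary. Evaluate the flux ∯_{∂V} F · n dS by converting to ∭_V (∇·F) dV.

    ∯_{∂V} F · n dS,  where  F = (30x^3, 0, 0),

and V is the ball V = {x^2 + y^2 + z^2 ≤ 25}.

By the divergence theorem,

    ∯_{∂V} F · n dS = ∭_V (∇ · F) dV.

Compute the divergence:
    ∇ · F = ∂F_x/∂x + ∂F_y/∂y + ∂F_z/∂z = 90x^2 + 0 + 0 = 90x^2.

In spherical coordinates, x = ρ sin(φ) cos(θ), y = ρ sin(φ) sin(θ), z = ρ cos(φ), dV = ρ^2 sin(φ) dρ dφ dθ, with 0 ≤ ρ ≤ 5, 0 ≤ φ ≤ π, 0 ≤ θ ≤ 2π.

The integrand, after substitution and multiplying by the volume element, becomes (90ρ^2sin(φ)^2cos(θ)^2) · ρ^2 sin(φ), so

    ∭_V (∇·F) dV = ∫_0^{2π} ∫_0^{π} ∫_0^{5} (90ρ^2sin(φ)^2cos(θ)^2) · ρ^2 sin(φ) dρ dφ dθ.

Inner (ρ from 0 to 5): 56250sin(φ)^3cos(θ)^2.
Middle (φ from 0 to π): 75000cos(θ)^2.
Outer (θ from 0 to 2π): 75000π.

Therefore ∯_{∂V} F · n dS = 75000π.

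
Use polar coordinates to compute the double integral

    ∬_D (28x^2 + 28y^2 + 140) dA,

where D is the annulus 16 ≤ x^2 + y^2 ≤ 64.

The region D is 4 ≤ r ≤ 8, 0 ≤ θ ≤ 2π in polar coordinates, where x = r cos(θ), y = r sin(θ), and dA = r dr dθ.

Under the substitution, the integrand becomes 28r^2 + 140, so

    ∬_D (28x^2 + 28y^2 + 140) dA = ∫_{0}^{2π} ∫_{4}^{8} (28r^2 + 140) · r dr dθ.

Inner integral (in r): ∫_{4}^{8} (28r^2 + 140) · r dr = 30240.

Outer integral (in θ): ∫_{0}^{2π} (30240) dθ = 60480π.

Therefore ∬_D (28x^2 + 28y^2 + 140) dA = 60480π.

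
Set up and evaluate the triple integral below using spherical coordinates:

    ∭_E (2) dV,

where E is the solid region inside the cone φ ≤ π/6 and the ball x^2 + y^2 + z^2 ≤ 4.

In spherical coordinates, x = ρ sin(φ) cos(θ), y = ρ sin(φ) sin(θ), z = ρ cos(φ), and dV = ρ^2 sin(φ) dρ dφ dθ.

The integrand becomes 2, so

    ∭_E (2) dV = ∫_{0}^{2π} ∫_{0}^{π/6} ∫_{0}^{2} (2) · ρ^2 sin(φ) dρ dφ dθ.

Inner (ρ): 16sin(φ)/3.
Middle (φ): 16/3 - 8sqrt(3)/3.
Outer (θ): 16π (2 - sqrt(3))/3.

Therefore the triple integral equals 16π (2 - sqrt(3))/3.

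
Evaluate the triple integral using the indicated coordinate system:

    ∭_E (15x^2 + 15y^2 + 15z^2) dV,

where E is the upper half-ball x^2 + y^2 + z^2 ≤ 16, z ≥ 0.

In spherical coordinates, x = ρ sin(φ) cos(θ), y = ρ sin(φ) sin(θ), z = ρ cos(φ), and dV = ρ^2 sin(φ) dρ dφ dθ.

The integrand becomes 15ρ^2, so

    ∭_E (15x^2 + 15y^2 + 15z^2) dV = ∫_{0}^{2π} ∫_{0}^{π/2} ∫_{0}^{4} (15ρ^2) · ρ^2 sin(φ) dρ dφ dθ.

Inner (ρ): 3072sin(φ).
Middle (φ): 3072.
Outer (θ): 6144π.

Therefore the triple integral equals 6144π.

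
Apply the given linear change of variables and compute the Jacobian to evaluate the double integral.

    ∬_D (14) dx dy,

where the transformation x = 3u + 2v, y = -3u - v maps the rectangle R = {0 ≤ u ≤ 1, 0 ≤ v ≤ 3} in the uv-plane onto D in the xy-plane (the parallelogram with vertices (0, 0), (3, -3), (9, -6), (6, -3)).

Compute the Jacobian determinant of (x, y) with respect to (u, v):

    ∂(x,y)/∂(u,v) = | 3  2 | = (3)(-1) - (2)(-3) = 3.
                   | -3  -1 |

Its absolute value is |J| = 3 (the area scaling factor).

Substituting x = 3u + 2v, y = -3u - v into the integrand,

    14 → 14,

so the integral becomes

    ∬_R (14) · |J| du dv = ∫_0^1 ∫_0^3 (42) dv du.

Inner (v): 126.
Outer (u): 126.

Therefore ∬_D (14) dx dy = 126.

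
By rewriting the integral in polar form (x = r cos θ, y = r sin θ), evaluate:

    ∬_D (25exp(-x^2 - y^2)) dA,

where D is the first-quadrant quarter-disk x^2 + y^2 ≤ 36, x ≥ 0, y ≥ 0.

The region D is 0 ≤ r ≤ 6, 0 ≤ θ ≤ π/2 in polar coordinates, where x = r cos(θ), y = r sin(θ), and dA = r dr dθ.

Under the substitution, the integrand becomes 25exp(-r^2), so

    ∬_D (25exp(-x^2 - y^2)) dA = ∫_{0}^{π/2} ∫_{0}^{6} (25exp(-r^2)) · r dr dθ.

Inner integral (in r): ∫_{0}^{6} (25exp(-r^2)) · r dr = 25/2 - 25exp(-36)/2.

Outer integral (in θ): ∫_{0}^{π/2} (25/2 - 25exp(-36)/2) dθ = -25π (1 - exp(36))exp(-36)/4.

Therefore ∬_D (25exp(-x^2 - y^2)) dA = -25π (1 - exp(36))exp(-36)/4.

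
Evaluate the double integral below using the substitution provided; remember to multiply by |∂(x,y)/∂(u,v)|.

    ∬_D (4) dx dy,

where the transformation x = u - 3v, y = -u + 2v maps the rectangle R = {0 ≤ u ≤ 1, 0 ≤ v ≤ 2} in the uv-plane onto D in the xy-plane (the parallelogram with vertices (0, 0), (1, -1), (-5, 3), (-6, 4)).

Compute the Jacobian determinant of (x, y) with respect to (u, v):

    ∂(x,y)/∂(u,v) = | 1  -3 | = (1)(2) - (-3)(-1) = -1.
                   | -1  2 |

Its absolute value is |J| = 1 (the area scaling factor).

Substituting x = u - 3v, y = -u + 2v into the integrand,

    4 → 4,

so the integral becomes

    ∬_R (4) · |J| du dv = ∫_0^1 ∫_0^2 (4) dv du.

Inner (v): 8.
Outer (u): 8.

Therefore ∬_D (4) dx dy = 8.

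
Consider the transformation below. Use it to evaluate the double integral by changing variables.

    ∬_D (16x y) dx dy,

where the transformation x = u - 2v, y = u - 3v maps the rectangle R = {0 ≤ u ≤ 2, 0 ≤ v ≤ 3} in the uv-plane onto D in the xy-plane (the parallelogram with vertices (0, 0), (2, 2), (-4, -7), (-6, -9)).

Compute the Jacobian determinant of (x, y) with respect to (u, v):

    ∂(x,y)/∂(u,v) = | 1  -2 | = (1)(-3) - (-2)(1) = -1.
                   | 1  -3 |

Its absolute value is |J| = 1 (the area scaling factor).

Substituting x = u - 2v, y = u - 3v into the integrand,

    16x y → 16u^2 - 80u v + 96v^2,

so the integral becomes

    ∬_R (16u^2 - 80u v + 96v^2) · |J| du dv = ∫_0^2 ∫_0^3 (16u^2 - 80u v + 96v^2) dv du.

Inner (v): 48u^2 - 360u + 864.
Outer (u): 1136.

Therefore ∬_D (16x y) dx dy = 1136.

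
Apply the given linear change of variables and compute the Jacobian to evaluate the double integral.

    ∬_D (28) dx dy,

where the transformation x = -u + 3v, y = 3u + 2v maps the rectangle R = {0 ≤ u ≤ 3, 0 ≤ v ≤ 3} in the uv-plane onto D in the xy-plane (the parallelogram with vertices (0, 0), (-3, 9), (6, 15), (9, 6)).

Compute the Jacobian determinant of (x, y) with respect to (u, v):

    ∂(x,y)/∂(u,v) = | -1  3 | = (-1)(2) - (3)(3) = -11.
                   | 3  2 |

Its absolute value is |J| = 11 (the area scaling factor).

Substituting x = -u + 3v, y = 3u + 2v into the integrand,

    28 → 28,

so the integral becomes

    ∬_R (28) · |J| du dv = ∫_0^3 ∫_0^3 (308) dv du.

Inner (v): 924.
Outer (u): 2772.

Therefore ∬_D (28) dx dy = 2772.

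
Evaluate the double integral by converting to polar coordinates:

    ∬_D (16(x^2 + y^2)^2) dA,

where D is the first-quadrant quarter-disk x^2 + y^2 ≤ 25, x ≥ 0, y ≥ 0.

The region D is 0 ≤ r ≤ 5, 0 ≤ θ ≤ π/2 in polar coordinates, where x = r cos(θ), y = r sin(θ), and dA = r dr dθ.

Under the substitution, the integrand becomes 16r^4, so

    ∬_D (16(x^2 + y^2)^2) dA = ∫_{0}^{π/2} ∫_{0}^{5} (16r^4) · r dr dθ.

Inner integral (in r): ∫_{0}^{5} (16r^4) · r dr = 125000/3.

Outer integral (in θ): ∫_{0}^{π/2} (125000/3) dθ = 62500π/3.

Therefore ∬_D (16(x^2 + y^2)^2) dA = 62500π/3.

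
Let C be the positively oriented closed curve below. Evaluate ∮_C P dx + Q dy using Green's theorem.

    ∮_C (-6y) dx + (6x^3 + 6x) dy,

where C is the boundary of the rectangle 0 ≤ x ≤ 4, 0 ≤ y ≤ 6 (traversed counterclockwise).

Green's theorem converts the closed line integral into a double integral over the enclosed region D:

    ∮_C P dx + Q dy = ∬_D (∂Q/∂x - ∂P/∂y) dA.

Here P = -6y, Q = 6x^3 + 6x, so

    ∂Q/∂x = 18x^2 + 6,    ∂P/∂y = -6,
    ∂Q/∂x - ∂P/∂y = 18x^2 + 12.

D is the region 0 ≤ x ≤ 4, 0 ≤ y ≤ 6. Evaluating the double integral:

    ∬_D (18x^2 + 12) dA = ∫_0^{4} ∫_0^{6} (18x^2 + 12) dy dx.

Inner (y from 0 to 6): 108x^2 + 72.
Outer (x from 0 to 4): 2592.

Therefore ∮_C P dx + Q dy = 2592.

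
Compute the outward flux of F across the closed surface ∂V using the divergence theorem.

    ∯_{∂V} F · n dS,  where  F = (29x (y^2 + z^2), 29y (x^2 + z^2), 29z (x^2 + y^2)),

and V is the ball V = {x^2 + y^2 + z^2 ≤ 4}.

By the divergence theorem,

    ∯_{∂V} F · n dS = ∭_V (∇ · F) dV.

Compute the divergence:
    ∇ · F = ∂F_x/∂x + ∂F_y/∂y + ∂F_z/∂z = 29y^2 + 29z^2 + 29x^2 + 29z^2 + 29x^2 + 29y^2 = 58x^2 + 58y^2 + 58z^2.

In spherical coordinates, x = ρ sin(φ) cos(θ), y = ρ sin(φ) sin(θ), z = ρ cos(φ), dV = ρ^2 sin(φ) dρ dφ dθ, with 0 ≤ ρ ≤ 2, 0 ≤ φ ≤ π, 0 ≤ θ ≤ 2π.

The integrand, after substitution and multiplying by the volume element, becomes (58ρ^2) · ρ^2 sin(φ), so

    ∭_V (∇·F) dV = ∫_0^{2π} ∫_0^{π} ∫_0^{2} (58ρ^2) · ρ^2 sin(φ) dρ dφ dθ.

Inner (ρ from 0 to 2): 1856sin(φ)/5.
Middle (φ from 0 to π): 3712/5.
Outer (θ from 0 to 2π): 7424π/5.

Therefore ∯_{∂V} F · n dS = 7424π/5.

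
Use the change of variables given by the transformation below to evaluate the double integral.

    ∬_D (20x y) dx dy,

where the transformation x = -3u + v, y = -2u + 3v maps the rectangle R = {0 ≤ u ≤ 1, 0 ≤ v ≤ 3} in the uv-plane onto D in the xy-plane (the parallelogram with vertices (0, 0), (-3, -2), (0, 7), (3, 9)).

Compute the Jacobian determinant of (x, y) with respect to (u, v):

    ∂(x,y)/∂(u,v) = | -3  1 | = (-3)(3) - (1)(-2) = -7.
                   | -2  3 |

Its absolute value is |J| = 7 (the area scaling factor).

Substituting x = -3u + v, y = -2u + 3v into the integrand,

    20x y → 120u^2 - 220u v + 60v^2,

so the integral becomes

    ∬_R (120u^2 - 220u v + 60v^2) · |J| du dv = ∫_0^1 ∫_0^3 (840u^2 - 1540u v + 420v^2) dv du.

Inner (v): 2520u^2 - 6930u + 3780.
Outer (u): 1155.

Therefore ∬_D (20x y) dx dy = 1155.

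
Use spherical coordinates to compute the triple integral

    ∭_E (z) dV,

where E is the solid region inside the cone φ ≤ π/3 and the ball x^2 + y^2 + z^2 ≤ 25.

In spherical coordinates, x = ρ sin(φ) cos(θ), y = ρ sin(φ) sin(θ), z = ρ cos(φ), and dV = ρ^2 sin(φ) dρ dφ dθ.

The integrand becomes ρ cos(φ), so

    ∭_E (z) dV = ∫_{0}^{2π} ∫_{0}^{π/3} ∫_{0}^{5} (ρ cos(φ)) · ρ^2 sin(φ) dρ dφ dθ.

Inner (ρ): 625sin(2φ)/8.
Middle (φ): 1875/32.
Outer (θ): 1875π/16.

Therefore the triple integral equals 1875π/16.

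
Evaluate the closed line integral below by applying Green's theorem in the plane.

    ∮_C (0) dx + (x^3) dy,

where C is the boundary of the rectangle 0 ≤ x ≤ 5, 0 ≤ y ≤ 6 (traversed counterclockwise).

Green's theorem converts the closed line integral into a double integral over the enclosed region D:

    ∮_C P dx + Q dy = ∬_D (∂Q/∂x - ∂P/∂y) dA.

Here P = 0, Q = x^3, so

    ∂Q/∂x = 3x^2,    ∂P/∂y = 0,
    ∂Q/∂x - ∂P/∂y = 3x^2.

D is the region 0 ≤ x ≤ 5, 0 ≤ y ≤ 6. Evaluating the double integral:

    ∬_D (3x^2) dA = ∫_0^{5} ∫_0^{6} (3x^2) dy dx.

Inner (y from 0 to 6): 18x^2.
Outer (x from 0 to 5): 750.

Therefore ∮_C P dx + Q dy = 750.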